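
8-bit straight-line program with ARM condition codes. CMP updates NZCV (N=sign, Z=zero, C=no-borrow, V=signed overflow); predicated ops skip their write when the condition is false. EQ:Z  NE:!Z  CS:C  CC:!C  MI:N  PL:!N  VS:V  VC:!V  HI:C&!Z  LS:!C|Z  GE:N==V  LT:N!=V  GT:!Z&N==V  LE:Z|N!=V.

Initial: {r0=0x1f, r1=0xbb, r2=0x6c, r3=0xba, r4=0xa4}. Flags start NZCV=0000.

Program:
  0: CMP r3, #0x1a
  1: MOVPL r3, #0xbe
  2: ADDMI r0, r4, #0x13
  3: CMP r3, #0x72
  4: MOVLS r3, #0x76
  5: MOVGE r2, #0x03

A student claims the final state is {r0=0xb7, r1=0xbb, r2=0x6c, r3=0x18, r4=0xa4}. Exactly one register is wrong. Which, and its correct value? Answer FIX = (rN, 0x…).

FIX = (r3, 0xba)

0: ✓ CMP  NZCV=1010
1: · MOVPL
2: ✓ ADDMI  r0←0xb7
3: ✓ CMP  NZCV=0011
4: · MOVLS
5: · MOVGE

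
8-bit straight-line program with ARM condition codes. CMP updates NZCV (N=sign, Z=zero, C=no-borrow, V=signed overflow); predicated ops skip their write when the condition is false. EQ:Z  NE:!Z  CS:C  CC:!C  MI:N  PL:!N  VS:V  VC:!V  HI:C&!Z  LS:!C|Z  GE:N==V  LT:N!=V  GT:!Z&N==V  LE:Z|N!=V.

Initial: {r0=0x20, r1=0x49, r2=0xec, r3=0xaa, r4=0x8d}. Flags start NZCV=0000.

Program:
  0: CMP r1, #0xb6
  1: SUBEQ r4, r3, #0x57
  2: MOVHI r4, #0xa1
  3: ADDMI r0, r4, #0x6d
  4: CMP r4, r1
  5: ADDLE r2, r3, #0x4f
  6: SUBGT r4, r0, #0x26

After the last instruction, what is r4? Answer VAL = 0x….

0: ✓ CMP  NZCV=1001
1: · SUBEQ
2: · MOVHI
3: ✓ ADDMI  r0←0xfa
4: ✓ CMP  NZCV=0011
5: ✓ ADDLE  r2←0xf9
6: · SUBGT

VAL = 0x8d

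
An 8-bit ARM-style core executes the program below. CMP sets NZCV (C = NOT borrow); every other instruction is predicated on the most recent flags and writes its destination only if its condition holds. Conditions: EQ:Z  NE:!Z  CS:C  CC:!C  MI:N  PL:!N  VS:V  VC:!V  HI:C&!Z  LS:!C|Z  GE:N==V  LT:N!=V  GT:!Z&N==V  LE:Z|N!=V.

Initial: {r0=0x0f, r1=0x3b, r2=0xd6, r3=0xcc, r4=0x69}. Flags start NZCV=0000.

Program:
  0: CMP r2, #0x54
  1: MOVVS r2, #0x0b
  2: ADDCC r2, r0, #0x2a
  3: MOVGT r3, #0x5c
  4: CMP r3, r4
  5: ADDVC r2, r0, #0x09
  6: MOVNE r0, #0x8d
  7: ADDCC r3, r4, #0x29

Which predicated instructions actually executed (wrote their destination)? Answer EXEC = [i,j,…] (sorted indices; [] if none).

0: ✓ CMP  NZCV=1010
1: · MOVVS
2: · ADDCC
3: · MOVGT
4: ✓ CMP  NZCV=0011
5: · ADDVC
6: ✓ MOVNE  r0←0x8d
7: · ADDCC

EXEC = [6]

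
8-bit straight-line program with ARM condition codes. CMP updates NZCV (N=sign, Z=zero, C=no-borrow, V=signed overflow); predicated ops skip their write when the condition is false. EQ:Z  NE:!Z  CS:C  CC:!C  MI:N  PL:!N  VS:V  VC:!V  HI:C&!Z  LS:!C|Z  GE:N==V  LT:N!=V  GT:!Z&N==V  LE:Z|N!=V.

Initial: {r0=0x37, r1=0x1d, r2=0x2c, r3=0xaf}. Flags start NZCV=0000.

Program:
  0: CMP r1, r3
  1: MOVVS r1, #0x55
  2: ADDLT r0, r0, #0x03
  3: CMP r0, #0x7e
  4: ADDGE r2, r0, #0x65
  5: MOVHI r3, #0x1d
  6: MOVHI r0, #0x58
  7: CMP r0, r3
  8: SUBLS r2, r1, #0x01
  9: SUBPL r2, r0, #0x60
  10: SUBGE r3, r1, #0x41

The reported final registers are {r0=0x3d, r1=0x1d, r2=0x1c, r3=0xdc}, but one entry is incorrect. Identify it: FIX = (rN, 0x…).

0: ✓ CMP  NZCV=0000
1: · MOVVS
2: · ADDLT
3: ✓ CMP  NZCV=1000
4: · ADDGE
5: · MOVHI
6: · MOVHI
7: ✓ CMP  NZCV=1001
8: ✓ SUBLS  r2←0x1c
9: · SUBPL
10: ✓ SUBGE  r3←0xdc

FIX = (r0, 0x37)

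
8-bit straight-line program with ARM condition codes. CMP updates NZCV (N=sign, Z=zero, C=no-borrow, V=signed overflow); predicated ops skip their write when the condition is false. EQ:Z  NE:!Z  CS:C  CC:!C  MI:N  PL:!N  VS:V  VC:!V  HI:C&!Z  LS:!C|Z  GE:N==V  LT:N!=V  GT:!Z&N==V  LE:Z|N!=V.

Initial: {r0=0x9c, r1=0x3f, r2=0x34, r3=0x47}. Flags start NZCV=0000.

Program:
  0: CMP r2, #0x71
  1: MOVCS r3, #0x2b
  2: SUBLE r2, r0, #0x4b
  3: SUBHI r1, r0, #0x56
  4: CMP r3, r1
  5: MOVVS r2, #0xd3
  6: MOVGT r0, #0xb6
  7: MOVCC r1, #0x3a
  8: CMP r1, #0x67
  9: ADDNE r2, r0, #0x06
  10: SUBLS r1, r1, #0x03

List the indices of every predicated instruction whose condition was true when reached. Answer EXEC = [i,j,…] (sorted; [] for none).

0: ✓ CMP  NZCV=1000
1: · MOVCS
2: ✓ SUBLE  r2←0x51
3: · SUBHI
4: ✓ CMP  NZCV=0010
5: · MOVVS
6: ✓ MOVGT  r0←0xb6
7: · MOVCC
8: ✓ CMP  NZCV=1000
9: ✓ ADDNE  r2←0xbc
10: ✓ SUBLS  r1←0x3c

EXEC = [2,6,9,10]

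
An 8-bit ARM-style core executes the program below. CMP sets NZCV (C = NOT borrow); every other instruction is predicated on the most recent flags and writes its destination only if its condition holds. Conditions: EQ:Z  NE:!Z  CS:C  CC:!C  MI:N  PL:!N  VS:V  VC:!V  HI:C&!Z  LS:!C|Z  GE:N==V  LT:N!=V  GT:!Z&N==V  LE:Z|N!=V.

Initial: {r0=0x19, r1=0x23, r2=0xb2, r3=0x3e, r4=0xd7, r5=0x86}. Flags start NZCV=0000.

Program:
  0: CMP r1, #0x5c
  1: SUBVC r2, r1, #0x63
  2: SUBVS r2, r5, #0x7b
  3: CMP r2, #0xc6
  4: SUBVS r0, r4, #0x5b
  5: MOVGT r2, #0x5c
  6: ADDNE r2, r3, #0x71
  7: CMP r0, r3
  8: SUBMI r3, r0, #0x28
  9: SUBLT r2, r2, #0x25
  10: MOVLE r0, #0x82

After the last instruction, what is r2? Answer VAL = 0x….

0: ✓ CMP  NZCV=1000
1: ✓ SUBVC  r2←0xc0
2: · SUBVS
3: ✓ CMP  NZCV=1000
4: · SUBVS
5: · MOVGT
6: ✓ ADDNE  r2←0xaf
7: ✓ CMP  NZCV=1000
8: ✓ SUBMI  r3←0xf1
9: ✓ SUBLT  r2←0x8a
10: ✓ MOVLE  r0←0x82

VAL = 0x8a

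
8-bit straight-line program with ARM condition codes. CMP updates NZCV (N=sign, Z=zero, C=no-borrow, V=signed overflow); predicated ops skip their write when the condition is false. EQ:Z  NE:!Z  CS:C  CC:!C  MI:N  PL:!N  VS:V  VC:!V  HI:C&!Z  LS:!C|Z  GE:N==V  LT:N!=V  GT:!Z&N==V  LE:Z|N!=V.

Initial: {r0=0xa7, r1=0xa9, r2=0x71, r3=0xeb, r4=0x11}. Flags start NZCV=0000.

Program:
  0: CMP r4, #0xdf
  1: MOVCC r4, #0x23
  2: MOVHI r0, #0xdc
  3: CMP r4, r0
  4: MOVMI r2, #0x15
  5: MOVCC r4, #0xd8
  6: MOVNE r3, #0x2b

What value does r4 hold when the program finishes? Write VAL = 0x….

0: ✓ CMP  NZCV=0000
1: ✓ MOVCC  r4←0x23
2: · MOVHI
3: ✓ CMP  NZCV=0000
4: · MOVMI
5: ✓ MOVCC  r4←0xd8
6: ✓ MOVNE  r3←0x2b

VAL = 0xd8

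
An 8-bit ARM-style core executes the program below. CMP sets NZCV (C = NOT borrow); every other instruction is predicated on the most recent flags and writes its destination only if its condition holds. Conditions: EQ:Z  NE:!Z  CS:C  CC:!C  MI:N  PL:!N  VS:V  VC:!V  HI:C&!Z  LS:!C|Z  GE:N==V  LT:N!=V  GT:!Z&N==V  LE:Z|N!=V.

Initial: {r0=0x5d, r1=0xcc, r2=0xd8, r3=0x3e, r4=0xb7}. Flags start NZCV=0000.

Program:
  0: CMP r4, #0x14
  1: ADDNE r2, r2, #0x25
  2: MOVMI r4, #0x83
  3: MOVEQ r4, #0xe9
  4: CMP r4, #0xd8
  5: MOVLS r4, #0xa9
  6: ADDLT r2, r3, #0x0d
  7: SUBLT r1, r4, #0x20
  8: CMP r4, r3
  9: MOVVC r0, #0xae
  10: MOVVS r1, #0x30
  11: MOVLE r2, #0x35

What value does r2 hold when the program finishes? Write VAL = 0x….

0: ✓ CMP  NZCV=1010
1: ✓ ADDNE  r2←0xfd
2: ✓ MOVMI  r4←0x83
3: · MOVEQ
4: ✓ CMP  NZCV=1000
5: ✓ MOVLS  r4←0xa9
6: ✓ ADDLT  r2←0x4b
7: ✓ SUBLT  r1←0x89
8: ✓ CMP  NZCV=0011
9: · MOVVC
10: ✓ MOVVS  r1←0x30
11: ✓ MOVLE  r2←0x35

VAL = 0x35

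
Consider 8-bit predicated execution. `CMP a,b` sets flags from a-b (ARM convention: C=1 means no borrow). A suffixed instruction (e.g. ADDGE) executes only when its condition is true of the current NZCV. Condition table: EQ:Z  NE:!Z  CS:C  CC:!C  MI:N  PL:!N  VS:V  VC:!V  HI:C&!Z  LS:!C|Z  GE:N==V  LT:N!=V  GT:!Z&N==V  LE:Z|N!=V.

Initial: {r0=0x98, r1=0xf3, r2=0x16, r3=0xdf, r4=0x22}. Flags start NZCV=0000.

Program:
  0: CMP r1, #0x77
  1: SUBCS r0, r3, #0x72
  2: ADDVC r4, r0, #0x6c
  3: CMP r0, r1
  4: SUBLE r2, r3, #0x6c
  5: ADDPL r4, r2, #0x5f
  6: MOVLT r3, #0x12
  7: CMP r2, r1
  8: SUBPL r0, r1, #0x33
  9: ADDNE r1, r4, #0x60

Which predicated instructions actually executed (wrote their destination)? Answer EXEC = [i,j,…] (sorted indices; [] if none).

0: ✓ CMP  NZCV=0011
1: ✓ SUBCS  r0←0x6d
2: · ADDVC
3: ✓ CMP  NZCV=0000
4: · SUBLE
5: ✓ ADDPL  r4←0x75
6: · MOVLT
7: ✓ CMP  NZCV=0000
8: ✓ SUBPL  r0←0xc0
9: ✓ ADDNE  r1←0xd5

EXEC = [1,5,8,9]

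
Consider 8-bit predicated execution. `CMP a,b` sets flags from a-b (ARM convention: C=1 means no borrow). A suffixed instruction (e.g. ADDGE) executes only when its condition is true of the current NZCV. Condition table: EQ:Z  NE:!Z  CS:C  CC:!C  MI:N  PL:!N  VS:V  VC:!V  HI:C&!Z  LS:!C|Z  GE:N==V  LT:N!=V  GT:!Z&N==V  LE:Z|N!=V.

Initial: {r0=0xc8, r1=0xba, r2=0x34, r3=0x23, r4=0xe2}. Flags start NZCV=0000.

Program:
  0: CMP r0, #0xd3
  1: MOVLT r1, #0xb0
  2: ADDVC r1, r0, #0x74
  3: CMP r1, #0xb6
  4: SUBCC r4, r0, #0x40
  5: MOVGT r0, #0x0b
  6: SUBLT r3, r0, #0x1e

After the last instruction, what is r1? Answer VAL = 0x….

0: ✓ CMP  NZCV=1000
1: ✓ MOVLT  r1←0xb0
2: ✓ ADDVC  r1←0x3c
3: ✓ CMP  NZCV=1001
4: ✓ SUBCC  r4←0x88
5: ✓ MOVGT  r0←0x0b
6: · SUBLT

VAL = 0x3c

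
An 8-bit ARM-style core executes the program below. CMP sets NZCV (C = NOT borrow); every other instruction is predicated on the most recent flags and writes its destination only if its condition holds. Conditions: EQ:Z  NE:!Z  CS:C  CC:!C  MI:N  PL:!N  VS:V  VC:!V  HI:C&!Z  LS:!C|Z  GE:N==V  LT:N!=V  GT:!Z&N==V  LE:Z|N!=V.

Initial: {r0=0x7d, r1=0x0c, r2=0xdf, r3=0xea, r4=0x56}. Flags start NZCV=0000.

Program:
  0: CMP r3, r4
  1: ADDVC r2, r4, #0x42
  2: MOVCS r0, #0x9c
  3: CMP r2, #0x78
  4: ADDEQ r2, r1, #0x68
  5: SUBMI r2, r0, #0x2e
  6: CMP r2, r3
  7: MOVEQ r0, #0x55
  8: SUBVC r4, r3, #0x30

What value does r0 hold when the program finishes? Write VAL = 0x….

0: ✓ CMP  NZCV=1010
1: ✓ ADDVC  r2←0x98
2: ✓ MOVCS  r0←0x9c
3: ✓ CMP  NZCV=0011
4: · ADDEQ
5: · SUBMI
6: ✓ CMP  NZCV=1000
7: · MOVEQ
8: ✓ SUBVC  r4←0xba

VAL = 0x9c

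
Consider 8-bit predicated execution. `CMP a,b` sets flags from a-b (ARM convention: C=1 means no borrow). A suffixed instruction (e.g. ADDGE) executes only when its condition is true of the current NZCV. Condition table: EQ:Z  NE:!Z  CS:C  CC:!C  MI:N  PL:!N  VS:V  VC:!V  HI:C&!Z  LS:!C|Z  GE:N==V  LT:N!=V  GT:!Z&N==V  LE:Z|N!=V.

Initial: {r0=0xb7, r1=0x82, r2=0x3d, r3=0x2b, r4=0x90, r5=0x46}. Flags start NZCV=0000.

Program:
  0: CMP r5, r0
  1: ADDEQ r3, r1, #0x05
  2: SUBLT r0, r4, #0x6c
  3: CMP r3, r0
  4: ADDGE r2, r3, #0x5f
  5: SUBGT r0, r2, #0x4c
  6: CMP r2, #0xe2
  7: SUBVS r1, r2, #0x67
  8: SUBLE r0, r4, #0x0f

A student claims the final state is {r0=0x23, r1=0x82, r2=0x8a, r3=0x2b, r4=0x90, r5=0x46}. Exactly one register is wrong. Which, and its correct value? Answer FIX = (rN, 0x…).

[0] flags=1001 → (cmp)
[1] flags=1001 EQ?F → skip
[2] flags=1001 LT?F → skip
[3] flags=0000 → (cmp)
[4] flags=0000 GE?T → r2=0x8a
[5] flags=0000 GT?T → r0=0x3e
[6] flags=1000 → (cmp)
[7] flags=1000 VS?F → skip
[8] flags=1000 LE?T → r0=0x81

FIX = (r0, 0x81)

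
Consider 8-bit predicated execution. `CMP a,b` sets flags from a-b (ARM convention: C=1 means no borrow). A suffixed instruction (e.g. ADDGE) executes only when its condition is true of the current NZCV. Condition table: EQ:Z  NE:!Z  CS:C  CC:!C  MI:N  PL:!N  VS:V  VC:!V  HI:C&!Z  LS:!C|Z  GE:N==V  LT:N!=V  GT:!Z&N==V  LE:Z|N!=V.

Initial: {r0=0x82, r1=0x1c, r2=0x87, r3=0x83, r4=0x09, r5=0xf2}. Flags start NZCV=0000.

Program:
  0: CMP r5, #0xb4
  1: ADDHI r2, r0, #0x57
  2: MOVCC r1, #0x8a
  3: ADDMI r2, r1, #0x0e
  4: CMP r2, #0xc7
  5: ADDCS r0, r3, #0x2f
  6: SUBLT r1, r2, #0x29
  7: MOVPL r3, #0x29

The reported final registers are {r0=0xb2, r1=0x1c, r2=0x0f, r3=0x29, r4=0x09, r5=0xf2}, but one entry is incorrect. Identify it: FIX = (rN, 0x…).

0: ✓ CMP  NZCV=0010
1: ✓ ADDHI  r2←0xd9
2: · MOVCC
3: · ADDMI
4: ✓ CMP  NZCV=0010
5: ✓ ADDCS  r0←0xb2
6: · SUBLT
7: ✓ MOVPL  r3←0x29

FIX = (r2, 0xd9)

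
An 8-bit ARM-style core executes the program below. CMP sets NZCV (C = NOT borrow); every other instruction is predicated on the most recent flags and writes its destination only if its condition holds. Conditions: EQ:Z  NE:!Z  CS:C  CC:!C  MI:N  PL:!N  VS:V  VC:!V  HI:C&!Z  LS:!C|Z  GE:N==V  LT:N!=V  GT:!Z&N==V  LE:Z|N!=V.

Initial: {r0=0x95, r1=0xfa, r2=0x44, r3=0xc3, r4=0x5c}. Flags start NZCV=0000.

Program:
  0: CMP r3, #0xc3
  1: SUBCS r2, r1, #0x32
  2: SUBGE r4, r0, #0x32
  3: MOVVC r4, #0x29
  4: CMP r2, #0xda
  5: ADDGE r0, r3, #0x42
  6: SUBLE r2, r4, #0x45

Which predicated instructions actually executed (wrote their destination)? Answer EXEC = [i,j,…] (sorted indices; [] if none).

EXEC = [1,2,3,6]

[0] flags=0110 → (cmp)
[1] flags=0110 CS?T → r2=0xc8
[2] flags=0110 GE?T → r4=0x63
[3] flags=0110 VC?T → r4=0x29
[4] flags=1000 → (cmp)
[5] flags=1000 GE?F → skip
[6] flags=1000 LE?T → r2=0xe4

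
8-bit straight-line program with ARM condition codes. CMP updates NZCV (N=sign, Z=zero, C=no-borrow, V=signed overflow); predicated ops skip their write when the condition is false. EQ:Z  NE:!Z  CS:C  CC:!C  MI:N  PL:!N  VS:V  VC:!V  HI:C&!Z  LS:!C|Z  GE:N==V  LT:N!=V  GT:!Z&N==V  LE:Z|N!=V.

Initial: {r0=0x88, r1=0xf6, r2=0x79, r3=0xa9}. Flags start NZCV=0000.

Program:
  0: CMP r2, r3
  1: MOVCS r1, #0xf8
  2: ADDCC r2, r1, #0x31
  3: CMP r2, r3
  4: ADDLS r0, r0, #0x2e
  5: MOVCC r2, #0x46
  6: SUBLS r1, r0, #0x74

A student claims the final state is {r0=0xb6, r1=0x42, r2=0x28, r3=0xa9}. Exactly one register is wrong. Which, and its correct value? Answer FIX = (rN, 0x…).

FIX = (r2, 0x46)

0: ✓ CMP  NZCV=1001
1: · MOVCS
2: ✓ ADDCC  r2←0x27
3: ✓ CMP  NZCV=0000
4: ✓ ADDLS  r0←0xb6
5: ✓ MOVCC  r2←0x46
6: ✓ SUBLS  r1←0x42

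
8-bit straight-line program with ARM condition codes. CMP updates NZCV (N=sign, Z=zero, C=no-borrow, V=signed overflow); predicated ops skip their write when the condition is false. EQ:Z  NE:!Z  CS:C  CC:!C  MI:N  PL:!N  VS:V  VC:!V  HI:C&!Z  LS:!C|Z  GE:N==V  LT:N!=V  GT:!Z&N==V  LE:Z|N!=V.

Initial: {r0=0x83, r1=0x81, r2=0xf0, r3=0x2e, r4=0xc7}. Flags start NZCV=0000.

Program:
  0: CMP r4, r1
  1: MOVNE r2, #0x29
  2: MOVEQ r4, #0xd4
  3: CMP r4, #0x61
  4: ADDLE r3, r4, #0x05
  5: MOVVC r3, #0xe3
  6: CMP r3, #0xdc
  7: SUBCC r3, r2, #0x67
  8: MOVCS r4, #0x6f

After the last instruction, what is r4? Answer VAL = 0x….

VAL = 0xc7

[0] flags=0010 → (cmp)
[1] flags=0010 NE?T → r2=0x29
[2] flags=0010 EQ?F → skip
[3] flags=0011 → (cmp)
[4] flags=0011 LE?T → r3=0xcc
[5] flags=0011 VC?F → skip
[6] flags=1000 → (cmp)
[7] flags=1000 CC?T → r3=0xc2
[8] flags=1000 CS?F → skip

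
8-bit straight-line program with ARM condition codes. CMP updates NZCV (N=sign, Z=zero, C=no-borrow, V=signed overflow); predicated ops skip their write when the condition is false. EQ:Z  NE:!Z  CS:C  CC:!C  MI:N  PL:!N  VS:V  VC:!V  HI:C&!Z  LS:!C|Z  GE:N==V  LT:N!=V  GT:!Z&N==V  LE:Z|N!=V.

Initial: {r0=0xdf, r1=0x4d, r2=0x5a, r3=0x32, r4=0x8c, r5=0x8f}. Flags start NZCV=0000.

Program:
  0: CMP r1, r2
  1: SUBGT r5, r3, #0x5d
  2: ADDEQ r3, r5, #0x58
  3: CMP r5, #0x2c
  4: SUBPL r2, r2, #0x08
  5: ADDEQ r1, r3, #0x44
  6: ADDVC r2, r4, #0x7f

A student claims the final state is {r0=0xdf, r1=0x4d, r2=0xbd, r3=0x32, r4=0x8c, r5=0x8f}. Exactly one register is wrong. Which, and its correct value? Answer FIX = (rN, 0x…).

[0] flags=1000 → (cmp)
[1] flags=1000 GT?F → skip
[2] flags=1000 EQ?F → skip
[3] flags=0011 → (cmp)
[4] flags=0011 PL?T → r2=0x52
[5] flags=0011 EQ?F → skip
[6] flags=0011 VC?F → skip

FIX = (r2, 0x52)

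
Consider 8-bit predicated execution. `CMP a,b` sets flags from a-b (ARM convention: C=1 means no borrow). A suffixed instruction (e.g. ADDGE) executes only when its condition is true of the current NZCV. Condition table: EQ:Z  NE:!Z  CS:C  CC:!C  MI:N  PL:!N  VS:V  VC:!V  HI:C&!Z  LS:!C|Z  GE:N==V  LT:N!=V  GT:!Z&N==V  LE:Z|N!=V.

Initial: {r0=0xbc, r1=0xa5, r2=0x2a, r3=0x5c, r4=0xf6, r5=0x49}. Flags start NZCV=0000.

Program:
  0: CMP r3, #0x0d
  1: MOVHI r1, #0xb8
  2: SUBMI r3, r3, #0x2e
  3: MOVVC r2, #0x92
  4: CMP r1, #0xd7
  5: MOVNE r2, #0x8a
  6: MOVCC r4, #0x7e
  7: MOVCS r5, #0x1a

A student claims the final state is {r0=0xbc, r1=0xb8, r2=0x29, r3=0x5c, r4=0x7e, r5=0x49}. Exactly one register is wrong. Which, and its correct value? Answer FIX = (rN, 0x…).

0: ✓ CMP  NZCV=0010
1: ✓ MOVHI  r1←0xb8
2: · SUBMI
3: ✓ MOVVC  r2←0x92
4: ✓ CMP  NZCV=1000
5: ✓ MOVNE  r2←0x8a
6: ✓ MOVCC  r4←0x7e
7: · MOVCS

FIX = (r2, 0x8a)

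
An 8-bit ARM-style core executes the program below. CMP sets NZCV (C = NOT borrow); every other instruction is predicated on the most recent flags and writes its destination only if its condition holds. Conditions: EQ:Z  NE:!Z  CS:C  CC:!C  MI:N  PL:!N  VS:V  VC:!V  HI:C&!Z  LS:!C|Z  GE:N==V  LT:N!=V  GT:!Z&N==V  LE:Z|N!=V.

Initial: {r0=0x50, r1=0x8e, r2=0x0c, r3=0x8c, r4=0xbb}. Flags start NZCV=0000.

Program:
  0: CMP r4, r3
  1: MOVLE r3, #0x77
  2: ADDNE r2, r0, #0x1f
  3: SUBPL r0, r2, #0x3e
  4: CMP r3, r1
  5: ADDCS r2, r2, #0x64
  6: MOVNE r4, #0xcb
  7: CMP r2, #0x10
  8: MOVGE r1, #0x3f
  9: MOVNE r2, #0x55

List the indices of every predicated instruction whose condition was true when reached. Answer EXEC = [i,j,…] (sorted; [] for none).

EXEC = [2,3,6,8,9]

[0] flags=0010 → (cmp)
[1] flags=0010 LE?F → skip
[2] flags=0010 NE?T → r2=0x6f
[3] flags=0010 PL?T → r0=0x31
[4] flags=1000 → (cmp)
[5] flags=1000 CS?F → skip
[6] flags=1000 NE?T → r4=0xcb
[7] flags=0010 → (cmp)
[8] flags=0010 GE?T → r1=0x3f
[9] flags=0010 NE?T → r2=0x55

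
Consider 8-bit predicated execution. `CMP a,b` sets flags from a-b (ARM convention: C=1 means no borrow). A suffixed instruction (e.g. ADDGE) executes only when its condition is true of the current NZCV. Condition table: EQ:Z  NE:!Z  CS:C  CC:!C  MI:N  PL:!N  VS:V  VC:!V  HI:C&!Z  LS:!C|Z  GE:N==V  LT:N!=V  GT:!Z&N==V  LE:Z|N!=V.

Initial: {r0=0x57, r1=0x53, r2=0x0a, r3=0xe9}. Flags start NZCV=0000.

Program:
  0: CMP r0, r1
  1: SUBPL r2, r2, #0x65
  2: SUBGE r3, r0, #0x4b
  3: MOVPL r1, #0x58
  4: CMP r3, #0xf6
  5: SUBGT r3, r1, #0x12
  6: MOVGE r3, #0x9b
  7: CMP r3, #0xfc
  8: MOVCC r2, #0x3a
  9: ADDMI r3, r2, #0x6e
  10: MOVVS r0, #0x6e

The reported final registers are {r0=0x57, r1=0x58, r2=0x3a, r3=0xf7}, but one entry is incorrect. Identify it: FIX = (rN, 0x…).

0: ✓ CMP  NZCV=0010
1: ✓ SUBPL  r2←0xa5
2: ✓ SUBGE  r3←0x0c
3: ✓ MOVPL  r1←0x58
4: ✓ CMP  NZCV=0000
5: ✓ SUBGT  r3←0x46
6: ✓ MOVGE  r3←0x9b
7: ✓ CMP  NZCV=1000
8: ✓ MOVCC  r2←0x3a
9: ✓ ADDMI  r3←0xa8
10: · MOVVS

FIX = (r3, 0xa8)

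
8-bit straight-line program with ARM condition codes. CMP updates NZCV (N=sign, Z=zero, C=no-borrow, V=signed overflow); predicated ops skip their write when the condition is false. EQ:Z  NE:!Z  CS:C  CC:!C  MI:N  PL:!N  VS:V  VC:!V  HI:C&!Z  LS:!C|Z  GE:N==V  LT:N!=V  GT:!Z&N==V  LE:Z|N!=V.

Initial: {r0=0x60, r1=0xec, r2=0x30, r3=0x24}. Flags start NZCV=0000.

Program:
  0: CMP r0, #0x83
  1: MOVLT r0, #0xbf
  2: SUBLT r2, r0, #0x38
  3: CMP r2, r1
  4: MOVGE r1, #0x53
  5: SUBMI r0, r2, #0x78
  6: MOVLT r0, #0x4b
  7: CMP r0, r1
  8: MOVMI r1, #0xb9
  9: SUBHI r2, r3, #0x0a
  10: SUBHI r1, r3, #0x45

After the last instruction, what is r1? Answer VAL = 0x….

VAL = 0xdf

[0] flags=1001 → (cmp)
[1] flags=1001 LT?F → skip
[2] flags=1001 LT?F → skip
[3] flags=0000 → (cmp)
[4] flags=0000 GE?T → r1=0x53
[5] flags=0000 MI?F → skip
[6] flags=0000 LT?F → skip
[7] flags=0010 → (cmp)
[8] flags=0010 MI?F → skip
[9] flags=0010 HI?T → r2=0x1a
[10] flags=0010 HI?T → r1=0xdf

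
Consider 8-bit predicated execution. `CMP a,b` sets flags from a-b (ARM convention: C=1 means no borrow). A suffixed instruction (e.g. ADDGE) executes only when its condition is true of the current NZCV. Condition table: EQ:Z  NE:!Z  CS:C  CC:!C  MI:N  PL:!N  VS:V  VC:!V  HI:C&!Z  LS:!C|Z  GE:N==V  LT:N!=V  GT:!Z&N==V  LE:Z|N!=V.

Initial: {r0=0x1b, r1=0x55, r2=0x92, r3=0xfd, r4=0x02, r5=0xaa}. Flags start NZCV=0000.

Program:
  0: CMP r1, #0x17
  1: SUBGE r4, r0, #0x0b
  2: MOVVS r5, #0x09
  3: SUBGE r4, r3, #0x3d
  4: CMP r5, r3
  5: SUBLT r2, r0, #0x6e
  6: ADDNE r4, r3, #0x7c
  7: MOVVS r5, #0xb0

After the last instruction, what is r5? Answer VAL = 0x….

VAL = 0xaa

[0] flags=0010 → (cmp)
[1] flags=0010 GE?T → r4=0x10
[2] flags=0010 VS?F → skip
[3] flags=0010 GE?T → r4=0xc0
[4] flags=1000 → (cmp)
[5] flags=1000 LT?T → r2=0xad
[6] flags=1000 NE?T → r4=0x79
[7] flags=1000 VS?F → skip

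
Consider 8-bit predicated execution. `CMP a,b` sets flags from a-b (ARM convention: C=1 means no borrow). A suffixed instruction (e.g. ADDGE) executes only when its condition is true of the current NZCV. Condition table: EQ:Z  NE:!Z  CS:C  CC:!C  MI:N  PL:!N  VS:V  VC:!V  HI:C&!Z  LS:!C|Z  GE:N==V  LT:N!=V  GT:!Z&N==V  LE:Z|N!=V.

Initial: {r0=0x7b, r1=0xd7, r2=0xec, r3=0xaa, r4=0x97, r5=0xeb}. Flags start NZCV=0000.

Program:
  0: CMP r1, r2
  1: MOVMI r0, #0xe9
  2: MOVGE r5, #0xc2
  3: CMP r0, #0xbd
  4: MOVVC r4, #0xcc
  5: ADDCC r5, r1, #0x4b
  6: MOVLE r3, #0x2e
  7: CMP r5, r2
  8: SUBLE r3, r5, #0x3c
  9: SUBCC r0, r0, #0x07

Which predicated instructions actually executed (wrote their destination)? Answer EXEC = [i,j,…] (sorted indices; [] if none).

[0] flags=1000 → (cmp)
[1] flags=1000 MI?T → r0=0xe9
[2] flags=1000 GE?F → skip
[3] flags=0010 → (cmp)
[4] flags=0010 VC?T → r4=0xcc
[5] flags=0010 CC?F → skip
[6] flags=0010 LE?F → skip
[7] flags=1000 → (cmp)
[8] flags=1000 LE?T → r3=0xaf
[9] flags=1000 CC?T → r0=0xe2

EXEC = [1,4,8,9]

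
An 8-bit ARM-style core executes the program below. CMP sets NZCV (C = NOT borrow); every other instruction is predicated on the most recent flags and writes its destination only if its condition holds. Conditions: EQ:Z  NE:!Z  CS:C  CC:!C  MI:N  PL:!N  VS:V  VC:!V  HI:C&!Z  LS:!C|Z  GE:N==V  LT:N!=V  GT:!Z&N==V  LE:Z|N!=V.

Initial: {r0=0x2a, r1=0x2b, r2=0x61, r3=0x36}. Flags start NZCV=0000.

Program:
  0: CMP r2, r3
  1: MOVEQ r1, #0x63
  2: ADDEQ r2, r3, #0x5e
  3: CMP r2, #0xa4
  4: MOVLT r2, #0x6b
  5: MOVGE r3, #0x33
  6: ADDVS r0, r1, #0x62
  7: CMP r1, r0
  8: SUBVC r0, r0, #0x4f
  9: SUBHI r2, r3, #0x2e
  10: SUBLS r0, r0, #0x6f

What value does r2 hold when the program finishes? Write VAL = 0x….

VAL = 0x61

[0] flags=0010 → (cmp)
[1] flags=0010 EQ?F → skip
[2] flags=0010 EQ?F → skip
[3] flags=1001 → (cmp)
[4] flags=1001 LT?F → skip
[5] flags=1001 GE?T → r3=0x33
[6] flags=1001 VS?T → r0=0x8d
[7] flags=1001 → (cmp)
[8] flags=1001 VC?F → skip
[9] flags=1001 HI?F → skip
[10] flags=1001 LS?T → r0=0x1e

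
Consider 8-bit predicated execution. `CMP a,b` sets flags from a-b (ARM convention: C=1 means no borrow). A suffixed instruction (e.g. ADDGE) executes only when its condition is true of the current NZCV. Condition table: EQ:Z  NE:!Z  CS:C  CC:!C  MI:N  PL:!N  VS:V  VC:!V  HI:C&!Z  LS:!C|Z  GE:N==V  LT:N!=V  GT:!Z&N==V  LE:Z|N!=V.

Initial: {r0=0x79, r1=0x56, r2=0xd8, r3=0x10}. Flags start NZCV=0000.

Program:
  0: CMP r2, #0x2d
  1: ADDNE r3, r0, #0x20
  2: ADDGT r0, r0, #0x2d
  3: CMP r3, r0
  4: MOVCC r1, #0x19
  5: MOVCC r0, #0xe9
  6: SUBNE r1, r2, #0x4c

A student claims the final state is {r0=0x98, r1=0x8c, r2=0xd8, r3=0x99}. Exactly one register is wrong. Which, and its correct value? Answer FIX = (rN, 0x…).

FIX = (r0, 0x79)

[0] flags=1010 → (cmp)
[1] flags=1010 NE?T → r3=0x99
[2] flags=1010 GT?F → skip
[3] flags=0011 → (cmp)
[4] flags=0011 CC?F → skip
[5] flags=0011 CC?F → skip
[6] flags=0011 NE?T → r1=0x8c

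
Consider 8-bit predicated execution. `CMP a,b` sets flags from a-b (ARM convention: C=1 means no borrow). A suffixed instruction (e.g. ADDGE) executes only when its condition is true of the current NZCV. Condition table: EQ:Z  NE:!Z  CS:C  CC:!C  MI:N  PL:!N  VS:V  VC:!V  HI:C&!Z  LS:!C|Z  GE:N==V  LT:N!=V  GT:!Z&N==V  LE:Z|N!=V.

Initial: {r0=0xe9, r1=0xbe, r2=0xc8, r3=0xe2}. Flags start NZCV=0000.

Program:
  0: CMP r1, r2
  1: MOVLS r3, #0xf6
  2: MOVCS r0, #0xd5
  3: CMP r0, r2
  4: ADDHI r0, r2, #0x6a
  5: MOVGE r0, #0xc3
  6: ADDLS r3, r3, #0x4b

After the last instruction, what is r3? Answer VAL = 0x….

VAL = 0xf6

[0] flags=1000 → (cmp)
[1] flags=1000 LS?T → r3=0xf6
[2] flags=1000 CS?F → skip
[3] flags=0010 → (cmp)
[4] flags=0010 HI?T → r0=0x32
[5] flags=0010 GE?T → r0=0xc3
[6] flags=0010 LS?F → skip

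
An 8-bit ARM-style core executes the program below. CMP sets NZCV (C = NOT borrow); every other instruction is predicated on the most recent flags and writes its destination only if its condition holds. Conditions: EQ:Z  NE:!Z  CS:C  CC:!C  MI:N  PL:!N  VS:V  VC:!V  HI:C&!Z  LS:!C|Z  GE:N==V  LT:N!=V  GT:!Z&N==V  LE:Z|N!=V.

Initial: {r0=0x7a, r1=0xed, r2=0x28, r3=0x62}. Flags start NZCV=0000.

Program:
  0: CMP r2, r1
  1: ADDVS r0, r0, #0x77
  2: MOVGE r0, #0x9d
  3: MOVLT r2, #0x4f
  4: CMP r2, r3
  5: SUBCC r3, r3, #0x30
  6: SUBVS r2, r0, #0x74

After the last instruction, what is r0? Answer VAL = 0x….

0: ✓ CMP  NZCV=0000
1: · ADDVS
2: ✓ MOVGE  r0←0x9d
3: · MOVLT
4: ✓ CMP  NZCV=1000
5: ✓ SUBCC  r3←0x32
6: · SUBVS

VAL = 0x9d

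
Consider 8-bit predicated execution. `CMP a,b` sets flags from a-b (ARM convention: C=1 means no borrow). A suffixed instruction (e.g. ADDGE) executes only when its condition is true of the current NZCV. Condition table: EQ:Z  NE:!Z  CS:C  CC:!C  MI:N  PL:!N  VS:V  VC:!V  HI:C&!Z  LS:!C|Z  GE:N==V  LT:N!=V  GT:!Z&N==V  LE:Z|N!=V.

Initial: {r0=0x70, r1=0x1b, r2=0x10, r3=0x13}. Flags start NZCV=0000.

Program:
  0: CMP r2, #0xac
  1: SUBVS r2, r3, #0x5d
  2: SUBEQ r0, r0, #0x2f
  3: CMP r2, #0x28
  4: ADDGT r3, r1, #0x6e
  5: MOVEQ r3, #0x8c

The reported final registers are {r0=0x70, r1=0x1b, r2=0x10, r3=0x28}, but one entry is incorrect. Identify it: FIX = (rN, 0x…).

[0] flags=0000 → (cmp)
[1] flags=0000 VS?F → skip
[2] flags=0000 EQ?F → skip
[3] flags=1000 → (cmp)
[4] flags=1000 GT?F → skip
[5] flags=1000 EQ?F → skip

FIX = (r3, 0x13)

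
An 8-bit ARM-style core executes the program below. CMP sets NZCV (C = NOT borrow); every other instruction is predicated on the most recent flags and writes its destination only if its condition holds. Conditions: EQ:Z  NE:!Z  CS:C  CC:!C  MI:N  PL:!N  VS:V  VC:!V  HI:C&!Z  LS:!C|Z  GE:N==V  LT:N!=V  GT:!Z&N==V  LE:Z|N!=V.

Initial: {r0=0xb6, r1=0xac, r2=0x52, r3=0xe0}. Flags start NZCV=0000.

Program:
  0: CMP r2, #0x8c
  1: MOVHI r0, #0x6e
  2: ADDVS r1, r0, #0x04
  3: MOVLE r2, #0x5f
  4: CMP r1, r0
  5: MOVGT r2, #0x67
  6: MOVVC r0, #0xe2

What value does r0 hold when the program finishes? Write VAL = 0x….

VAL = 0xe2

[0] flags=1001 → (cmp)
[1] flags=1001 HI?F → skip
[2] flags=1001 VS?T → r1=0xba
[3] flags=1001 LE?F → skip
[4] flags=0010 → (cmp)
[5] flags=0010 GT?T → r2=0x67
[6] flags=0010 VC?T → r0=0xe2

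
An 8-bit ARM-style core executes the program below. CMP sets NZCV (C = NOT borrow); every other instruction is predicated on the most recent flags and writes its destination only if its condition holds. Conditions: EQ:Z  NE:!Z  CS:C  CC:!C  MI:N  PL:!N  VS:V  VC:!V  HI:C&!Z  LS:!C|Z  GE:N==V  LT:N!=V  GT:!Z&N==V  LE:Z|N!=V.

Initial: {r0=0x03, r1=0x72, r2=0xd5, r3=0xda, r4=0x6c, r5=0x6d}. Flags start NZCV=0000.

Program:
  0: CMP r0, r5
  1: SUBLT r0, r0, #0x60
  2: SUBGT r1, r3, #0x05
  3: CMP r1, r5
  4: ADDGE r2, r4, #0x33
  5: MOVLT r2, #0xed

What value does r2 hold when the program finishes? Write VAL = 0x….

VAL = 0x9f

[0] flags=1000 → (cmp)
[1] flags=1000 LT?T → r0=0xa3
[2] flags=1000 GT?F → skip
[3] flags=0010 → (cmp)
[4] flags=0010 GE?T → r2=0x9f
[5] flags=0010 LT?F → skip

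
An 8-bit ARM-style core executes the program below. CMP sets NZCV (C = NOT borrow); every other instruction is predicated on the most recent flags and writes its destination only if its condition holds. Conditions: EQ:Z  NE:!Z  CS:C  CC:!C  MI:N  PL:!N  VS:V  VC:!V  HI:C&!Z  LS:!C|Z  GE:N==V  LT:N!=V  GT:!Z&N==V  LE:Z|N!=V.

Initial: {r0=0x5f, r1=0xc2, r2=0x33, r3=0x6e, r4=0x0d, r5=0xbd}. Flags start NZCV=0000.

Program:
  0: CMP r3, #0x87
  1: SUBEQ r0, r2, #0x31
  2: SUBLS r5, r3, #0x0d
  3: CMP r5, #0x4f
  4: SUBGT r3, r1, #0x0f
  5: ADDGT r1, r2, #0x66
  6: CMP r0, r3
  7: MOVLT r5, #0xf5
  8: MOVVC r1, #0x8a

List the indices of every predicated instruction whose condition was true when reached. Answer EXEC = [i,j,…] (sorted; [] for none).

[0] flags=1001 → (cmp)
[1] flags=1001 EQ?F → skip
[2] flags=1001 LS?T → r5=0x61
[3] flags=0010 → (cmp)
[4] flags=0010 GT?T → r3=0xb3
[5] flags=0010 GT?T → r1=0x99
[6] flags=1001 → (cmp)
[7] flags=1001 LT?F → skip
[8] flags=1001 VC?F → skip

EXEC = [2,4,5]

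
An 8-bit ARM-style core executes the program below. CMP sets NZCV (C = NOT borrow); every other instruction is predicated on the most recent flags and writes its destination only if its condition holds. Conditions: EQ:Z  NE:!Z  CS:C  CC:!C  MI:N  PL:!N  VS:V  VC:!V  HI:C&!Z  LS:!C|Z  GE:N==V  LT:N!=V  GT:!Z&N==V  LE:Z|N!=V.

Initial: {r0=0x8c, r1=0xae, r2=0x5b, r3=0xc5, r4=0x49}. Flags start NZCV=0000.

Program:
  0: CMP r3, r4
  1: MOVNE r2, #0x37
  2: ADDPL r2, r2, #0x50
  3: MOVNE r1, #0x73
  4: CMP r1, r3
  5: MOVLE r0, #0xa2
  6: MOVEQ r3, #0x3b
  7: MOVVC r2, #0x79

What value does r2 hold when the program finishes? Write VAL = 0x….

[0] flags=0011 → (cmp)
[1] flags=0011 NE?T → r2=0x37
[2] flags=0011 PL?T → r2=0x87
[3] flags=0011 NE?T → r1=0x73
[4] flags=1001 → (cmp)
[5] flags=1001 LE?F → skip
[6] flags=1001 EQ?F → skip
[7] flags=1001 VC?F → skip

VAL = 0x87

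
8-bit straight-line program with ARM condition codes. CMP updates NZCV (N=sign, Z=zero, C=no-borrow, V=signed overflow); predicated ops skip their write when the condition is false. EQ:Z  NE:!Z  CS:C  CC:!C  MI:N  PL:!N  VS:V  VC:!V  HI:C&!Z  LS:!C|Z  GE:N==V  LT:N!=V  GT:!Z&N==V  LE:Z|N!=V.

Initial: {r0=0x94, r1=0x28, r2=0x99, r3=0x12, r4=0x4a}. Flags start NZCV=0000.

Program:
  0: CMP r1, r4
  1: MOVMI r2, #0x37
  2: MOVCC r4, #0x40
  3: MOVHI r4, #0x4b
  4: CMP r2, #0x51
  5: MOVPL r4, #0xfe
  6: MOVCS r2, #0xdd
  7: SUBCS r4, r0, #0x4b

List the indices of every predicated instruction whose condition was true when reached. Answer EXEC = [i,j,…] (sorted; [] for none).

[0] flags=1000 → (cmp)
[1] flags=1000 MI?T → r2=0x37
[2] flags=1000 CC?T → r4=0x40
[3] flags=1000 HI?F → skip
[4] flags=1000 → (cmp)
[5] flags=1000 PL?F → skip
[6] flags=1000 CS?F → skip
[7] flags=1000 CS?F → skip

EXEC = [1,2]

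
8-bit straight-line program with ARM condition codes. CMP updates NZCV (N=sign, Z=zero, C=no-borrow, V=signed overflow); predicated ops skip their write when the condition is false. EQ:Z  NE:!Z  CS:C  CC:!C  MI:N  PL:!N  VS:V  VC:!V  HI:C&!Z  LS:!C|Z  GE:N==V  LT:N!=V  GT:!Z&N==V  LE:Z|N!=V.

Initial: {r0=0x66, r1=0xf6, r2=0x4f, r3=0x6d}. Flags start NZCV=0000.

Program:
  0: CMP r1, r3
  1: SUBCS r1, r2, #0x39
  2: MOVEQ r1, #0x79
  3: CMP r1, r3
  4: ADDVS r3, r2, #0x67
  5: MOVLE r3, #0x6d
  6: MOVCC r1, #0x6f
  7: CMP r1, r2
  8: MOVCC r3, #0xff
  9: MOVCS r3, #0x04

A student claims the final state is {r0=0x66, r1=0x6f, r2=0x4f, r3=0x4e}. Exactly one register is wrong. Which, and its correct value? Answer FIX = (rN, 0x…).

0: ✓ CMP  NZCV=1010
1: ✓ SUBCS  r1←0x16
2: · MOVEQ
3: ✓ CMP  NZCV=1000
4: · ADDVS
5: ✓ MOVLE  r3←0x6d
6: ✓ MOVCC  r1←0x6f
7: ✓ CMP  NZCV=0010
8: · MOVCC
9: ✓ MOVCS  r3←0x04

FIX = (r3, 0x04)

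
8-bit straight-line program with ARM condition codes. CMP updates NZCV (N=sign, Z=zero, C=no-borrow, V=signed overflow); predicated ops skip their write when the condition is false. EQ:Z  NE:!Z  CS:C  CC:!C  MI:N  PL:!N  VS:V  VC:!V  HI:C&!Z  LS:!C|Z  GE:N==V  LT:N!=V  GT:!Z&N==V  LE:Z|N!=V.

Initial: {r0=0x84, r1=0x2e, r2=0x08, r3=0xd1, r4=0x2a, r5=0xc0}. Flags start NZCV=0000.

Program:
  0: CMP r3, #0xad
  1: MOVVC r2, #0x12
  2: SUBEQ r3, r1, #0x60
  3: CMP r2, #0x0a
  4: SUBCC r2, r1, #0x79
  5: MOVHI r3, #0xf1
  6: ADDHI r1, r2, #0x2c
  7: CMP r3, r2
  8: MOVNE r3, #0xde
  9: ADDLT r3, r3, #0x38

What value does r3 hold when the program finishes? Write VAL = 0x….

[0] flags=0010 → (cmp)
[1] flags=0010 VC?T → r2=0x12
[2] flags=0010 EQ?F → skip
[3] flags=0010 → (cmp)
[4] flags=0010 CC?F → skip
[5] flags=0010 HI?T → r3=0xf1
[6] flags=0010 HI?T → r1=0x3e
[7] flags=1010 → (cmp)
[8] flags=1010 NE?T → r3=0xde
[9] flags=1010 LT?T → r3=0x16

VAL = 0x16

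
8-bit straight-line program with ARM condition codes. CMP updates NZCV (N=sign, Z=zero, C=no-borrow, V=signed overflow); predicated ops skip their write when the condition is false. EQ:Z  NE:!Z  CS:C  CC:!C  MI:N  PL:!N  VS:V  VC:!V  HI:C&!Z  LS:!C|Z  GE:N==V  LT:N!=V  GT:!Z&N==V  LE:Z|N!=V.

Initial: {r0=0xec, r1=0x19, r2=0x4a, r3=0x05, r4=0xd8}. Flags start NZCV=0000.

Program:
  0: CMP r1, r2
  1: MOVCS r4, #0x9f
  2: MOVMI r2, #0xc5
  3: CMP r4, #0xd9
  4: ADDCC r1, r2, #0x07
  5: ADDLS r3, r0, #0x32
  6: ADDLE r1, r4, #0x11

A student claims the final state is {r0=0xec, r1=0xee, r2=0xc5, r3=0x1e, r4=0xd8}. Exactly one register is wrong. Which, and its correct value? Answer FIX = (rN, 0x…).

[0] flags=1000 → (cmp)
[1] flags=1000 CS?F → skip
[2] flags=1000 MI?T → r2=0xc5
[3] flags=1000 → (cmp)
[4] flags=1000 CC?T → r1=0xcc
[5] flags=1000 LS?T → r3=0x1e
[6] flags=1000 LE?T → r1=0xe9

FIX = (r1, 0xe9)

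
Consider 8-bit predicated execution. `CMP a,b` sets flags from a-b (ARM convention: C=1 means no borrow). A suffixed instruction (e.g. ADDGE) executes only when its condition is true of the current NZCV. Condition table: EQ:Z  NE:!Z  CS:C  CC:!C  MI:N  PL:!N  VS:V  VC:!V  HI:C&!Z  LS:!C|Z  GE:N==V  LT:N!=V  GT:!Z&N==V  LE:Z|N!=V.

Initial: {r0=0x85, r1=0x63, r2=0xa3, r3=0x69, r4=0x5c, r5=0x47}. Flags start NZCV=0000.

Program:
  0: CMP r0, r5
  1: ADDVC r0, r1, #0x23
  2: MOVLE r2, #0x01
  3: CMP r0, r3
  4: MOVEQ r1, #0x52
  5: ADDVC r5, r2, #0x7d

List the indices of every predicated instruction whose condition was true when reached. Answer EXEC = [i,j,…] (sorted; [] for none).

0: ✓ CMP  NZCV=0011
1: · ADDVC
2: ✓ MOVLE  r2←0x01
3: ✓ CMP  NZCV=0011
4: · MOVEQ
5: · ADDVC

EXEC = [2]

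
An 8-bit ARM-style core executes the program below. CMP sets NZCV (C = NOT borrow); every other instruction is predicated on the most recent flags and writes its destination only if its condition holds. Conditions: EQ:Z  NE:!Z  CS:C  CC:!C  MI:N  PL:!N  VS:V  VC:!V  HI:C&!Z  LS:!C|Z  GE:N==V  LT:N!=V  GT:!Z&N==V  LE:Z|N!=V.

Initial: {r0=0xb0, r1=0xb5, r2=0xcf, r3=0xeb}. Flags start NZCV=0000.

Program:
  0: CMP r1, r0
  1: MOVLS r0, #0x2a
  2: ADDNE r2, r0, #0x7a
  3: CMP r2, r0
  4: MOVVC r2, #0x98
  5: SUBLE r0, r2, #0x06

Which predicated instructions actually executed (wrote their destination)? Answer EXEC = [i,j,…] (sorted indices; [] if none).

EXEC = [2,4]

[0] flags=0010 → (cmp)
[1] flags=0010 LS?F → skip
[2] flags=0010 NE?T → r2=0x2a
[3] flags=0000 → (cmp)
[4] flags=0000 VC?T → r2=0x98
[5] flags=0000 LE?F → skip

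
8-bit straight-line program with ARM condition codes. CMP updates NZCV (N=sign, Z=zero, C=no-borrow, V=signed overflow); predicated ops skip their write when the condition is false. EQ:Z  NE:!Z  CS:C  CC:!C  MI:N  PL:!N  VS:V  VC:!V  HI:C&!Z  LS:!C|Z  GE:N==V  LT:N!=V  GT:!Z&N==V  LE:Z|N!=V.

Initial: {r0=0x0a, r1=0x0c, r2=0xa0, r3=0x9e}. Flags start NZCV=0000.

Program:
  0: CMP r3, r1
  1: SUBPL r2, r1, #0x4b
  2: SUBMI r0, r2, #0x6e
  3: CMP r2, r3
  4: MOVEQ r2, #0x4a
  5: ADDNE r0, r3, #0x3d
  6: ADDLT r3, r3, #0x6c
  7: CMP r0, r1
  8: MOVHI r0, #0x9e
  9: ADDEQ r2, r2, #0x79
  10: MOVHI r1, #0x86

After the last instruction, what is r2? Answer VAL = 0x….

0: ✓ CMP  NZCV=1010
1: · SUBPL
2: ✓ SUBMI  r0←0x32
3: ✓ CMP  NZCV=0010
4: · MOVEQ
5: ✓ ADDNE  r0←0xdb
6: · ADDLT
7: ✓ CMP  NZCV=1010
8: ✓ MOVHI  r0←0x9e
9: · ADDEQ
10: ✓ MOVHI  r1←0x86

VAL = 0xa0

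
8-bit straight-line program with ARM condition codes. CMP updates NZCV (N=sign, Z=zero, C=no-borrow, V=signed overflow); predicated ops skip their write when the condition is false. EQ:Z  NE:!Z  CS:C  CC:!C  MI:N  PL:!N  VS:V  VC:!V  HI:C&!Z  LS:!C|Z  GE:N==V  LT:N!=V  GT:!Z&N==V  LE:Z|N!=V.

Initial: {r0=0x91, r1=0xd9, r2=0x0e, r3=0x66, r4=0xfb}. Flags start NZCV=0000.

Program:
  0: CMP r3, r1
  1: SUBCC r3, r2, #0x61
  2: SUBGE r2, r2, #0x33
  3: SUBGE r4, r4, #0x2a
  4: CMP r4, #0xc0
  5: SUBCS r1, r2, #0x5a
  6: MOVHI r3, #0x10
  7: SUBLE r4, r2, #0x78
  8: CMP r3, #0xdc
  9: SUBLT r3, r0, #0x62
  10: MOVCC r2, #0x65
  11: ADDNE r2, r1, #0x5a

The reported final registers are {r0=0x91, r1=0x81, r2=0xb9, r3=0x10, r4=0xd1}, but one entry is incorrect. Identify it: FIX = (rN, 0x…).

0: ✓ CMP  NZCV=1001
1: ✓ SUBCC  r3←0xad
2: ✓ SUBGE  r2←0xdb
3: ✓ SUBGE  r4←0xd1
4: ✓ CMP  NZCV=0010
5: ✓ SUBCS  r1←0x81
6: ✓ MOVHI  r3←0x10
7: · SUBLE
8: ✓ CMP  NZCV=0000
9: · SUBLT
10: ✓ MOVCC  r2←0x65
11: ✓ ADDNE  r2←0xdb

FIX = (r2, 0xdb)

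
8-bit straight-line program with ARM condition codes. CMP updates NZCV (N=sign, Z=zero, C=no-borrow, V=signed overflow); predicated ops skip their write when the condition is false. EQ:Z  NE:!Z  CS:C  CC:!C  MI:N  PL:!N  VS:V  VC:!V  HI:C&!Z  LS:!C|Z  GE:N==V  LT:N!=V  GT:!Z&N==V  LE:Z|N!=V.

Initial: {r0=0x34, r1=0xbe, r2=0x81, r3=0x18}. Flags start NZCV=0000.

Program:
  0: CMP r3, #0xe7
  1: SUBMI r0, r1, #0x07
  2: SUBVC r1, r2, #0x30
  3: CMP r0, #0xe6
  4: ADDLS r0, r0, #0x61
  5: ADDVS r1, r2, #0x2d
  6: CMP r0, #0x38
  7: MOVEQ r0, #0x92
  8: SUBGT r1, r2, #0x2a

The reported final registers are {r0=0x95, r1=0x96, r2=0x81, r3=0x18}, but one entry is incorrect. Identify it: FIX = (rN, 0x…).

FIX = (r1, 0x51)

0: ✓ CMP  NZCV=0000
1: · SUBMI
2: ✓ SUBVC  r1←0x51
3: ✓ CMP  NZCV=0000
4: ✓ ADDLS  r0←0x95
5: · ADDVS
6: ✓ CMP  NZCV=0011
7: · MOVEQ
8: · SUBGT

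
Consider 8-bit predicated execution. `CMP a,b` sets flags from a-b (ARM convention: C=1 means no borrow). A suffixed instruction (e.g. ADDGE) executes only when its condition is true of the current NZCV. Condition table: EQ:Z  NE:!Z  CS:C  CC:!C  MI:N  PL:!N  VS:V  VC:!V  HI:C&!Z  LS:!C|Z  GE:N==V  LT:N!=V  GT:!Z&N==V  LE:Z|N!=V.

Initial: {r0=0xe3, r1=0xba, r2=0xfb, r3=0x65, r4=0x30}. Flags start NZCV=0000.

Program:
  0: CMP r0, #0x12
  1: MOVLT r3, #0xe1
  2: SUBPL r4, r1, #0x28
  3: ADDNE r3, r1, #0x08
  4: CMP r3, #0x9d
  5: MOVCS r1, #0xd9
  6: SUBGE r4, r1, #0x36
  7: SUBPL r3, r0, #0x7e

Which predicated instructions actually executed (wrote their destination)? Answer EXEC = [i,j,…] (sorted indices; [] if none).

EXEC = [1,3,5,6,7]

[0] flags=1010 → (cmp)
[1] flags=1010 LT?T → r3=0xe1
[2] flags=1010 PL?F → skip
[3] flags=1010 NE?T → r3=0xc2
[4] flags=0010 → (cmp)
[5] flags=0010 CS?T → r1=0xd9
[6] flags=0010 GE?T → r4=0xa3
[7] flags=0010 PL?T → r3=0x65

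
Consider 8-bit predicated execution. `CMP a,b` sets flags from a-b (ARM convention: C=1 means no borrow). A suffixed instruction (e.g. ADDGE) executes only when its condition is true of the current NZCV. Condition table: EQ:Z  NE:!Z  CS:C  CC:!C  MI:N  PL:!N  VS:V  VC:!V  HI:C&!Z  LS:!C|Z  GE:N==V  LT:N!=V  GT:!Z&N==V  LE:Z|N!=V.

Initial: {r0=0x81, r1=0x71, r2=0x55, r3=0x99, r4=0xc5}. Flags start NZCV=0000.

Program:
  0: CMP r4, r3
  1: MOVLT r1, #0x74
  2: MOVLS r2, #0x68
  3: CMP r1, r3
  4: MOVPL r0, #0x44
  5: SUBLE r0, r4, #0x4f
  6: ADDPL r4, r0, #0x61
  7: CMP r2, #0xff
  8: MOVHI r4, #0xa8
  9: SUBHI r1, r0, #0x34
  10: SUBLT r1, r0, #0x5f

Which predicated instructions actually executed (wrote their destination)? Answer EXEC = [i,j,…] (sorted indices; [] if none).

EXEC = []

[0] flags=0010 → (cmp)
[1] flags=0010 LT?F → skip
[2] flags=0010 LS?F → skip
[3] flags=1001 → (cmp)
[4] flags=1001 PL?F → skip
[5] flags=1001 LE?F → skip
[6] flags=1001 PL?F → skip
[7] flags=0000 → (cmp)
[8] flags=0000 HI?F → skip
[9] flags=0000 HI?F → skip
[10] flags=0000 LT?F → skip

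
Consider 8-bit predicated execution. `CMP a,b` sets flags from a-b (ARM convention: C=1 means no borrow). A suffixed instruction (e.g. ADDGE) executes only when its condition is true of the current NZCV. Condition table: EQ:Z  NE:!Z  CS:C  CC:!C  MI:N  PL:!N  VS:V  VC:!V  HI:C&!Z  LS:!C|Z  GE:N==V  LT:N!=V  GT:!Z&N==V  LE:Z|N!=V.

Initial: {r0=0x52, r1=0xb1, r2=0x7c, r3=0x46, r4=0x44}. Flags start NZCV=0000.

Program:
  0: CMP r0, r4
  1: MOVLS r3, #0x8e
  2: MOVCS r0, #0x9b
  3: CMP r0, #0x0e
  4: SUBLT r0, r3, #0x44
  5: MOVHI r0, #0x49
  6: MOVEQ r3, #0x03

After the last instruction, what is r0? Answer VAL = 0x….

0: ✓ CMP  NZCV=0010
1: · MOVLS
2: ✓ MOVCS  r0←0x9b
3: ✓ CMP  NZCV=1010
4: ✓ SUBLT  r0←0x02
5: ✓ MOVHI  r0←0x49
6: · MOVEQ

VAL = 0x49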